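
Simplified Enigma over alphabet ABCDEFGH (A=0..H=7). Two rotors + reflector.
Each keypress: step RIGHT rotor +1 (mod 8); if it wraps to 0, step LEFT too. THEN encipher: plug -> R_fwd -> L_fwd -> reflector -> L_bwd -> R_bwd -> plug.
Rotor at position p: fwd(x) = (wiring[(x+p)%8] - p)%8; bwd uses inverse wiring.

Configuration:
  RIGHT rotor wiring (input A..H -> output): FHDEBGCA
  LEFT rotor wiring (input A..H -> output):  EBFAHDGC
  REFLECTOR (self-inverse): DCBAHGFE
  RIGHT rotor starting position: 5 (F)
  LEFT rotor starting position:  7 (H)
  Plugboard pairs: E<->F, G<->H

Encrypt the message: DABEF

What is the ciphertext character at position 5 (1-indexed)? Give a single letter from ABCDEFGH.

Char 1 ('D'): step: R->6, L=7; D->plug->D->R->B->L->F->refl->G->L'->D->R'->G->plug->H
Char 2 ('A'): step: R->7, L=7; A->plug->A->R->B->L->F->refl->G->L'->D->R'->H->plug->G
Char 3 ('B'): step: R->0, L->0 (L advanced); B->plug->B->R->H->L->C->refl->B->L'->B->R'->E->plug->F
Char 4 ('E'): step: R->1, L=0; E->plug->F->R->B->L->B->refl->C->L'->H->R'->G->plug->H
Char 5 ('F'): step: R->2, L=0; F->plug->E->R->A->L->E->refl->H->L'->E->R'->D->plug->D

D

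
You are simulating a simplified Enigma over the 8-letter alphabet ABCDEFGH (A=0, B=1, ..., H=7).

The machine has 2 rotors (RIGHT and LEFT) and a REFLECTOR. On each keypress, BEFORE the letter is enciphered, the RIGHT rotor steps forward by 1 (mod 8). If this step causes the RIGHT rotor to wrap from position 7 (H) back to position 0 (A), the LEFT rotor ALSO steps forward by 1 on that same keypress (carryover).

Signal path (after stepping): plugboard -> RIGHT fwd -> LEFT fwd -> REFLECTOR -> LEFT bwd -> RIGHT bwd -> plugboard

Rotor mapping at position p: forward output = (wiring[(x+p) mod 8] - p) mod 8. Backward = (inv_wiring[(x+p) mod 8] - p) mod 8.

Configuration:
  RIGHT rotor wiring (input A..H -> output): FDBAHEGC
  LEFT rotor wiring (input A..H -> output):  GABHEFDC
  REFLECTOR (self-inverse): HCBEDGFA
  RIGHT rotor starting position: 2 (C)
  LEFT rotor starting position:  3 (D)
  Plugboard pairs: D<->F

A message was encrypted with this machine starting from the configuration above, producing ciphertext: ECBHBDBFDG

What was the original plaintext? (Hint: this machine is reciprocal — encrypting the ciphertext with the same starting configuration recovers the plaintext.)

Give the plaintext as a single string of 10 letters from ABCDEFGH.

Char 1 ('E'): step: R->3, L=3; E->plug->E->R->H->L->G->refl->F->L'->G->R'->H->plug->H
Char 2 ('C'): step: R->4, L=3; C->plug->C->R->C->L->C->refl->B->L'->B->R'->E->plug->E
Char 3 ('B'): step: R->5, L=3; B->plug->B->R->B->L->B->refl->C->L'->C->R'->H->plug->H
Char 4 ('H'): step: R->6, L=3; H->plug->H->R->G->L->F->refl->G->L'->H->R'->C->plug->C
Char 5 ('B'): step: R->7, L=3; B->plug->B->R->G->L->F->refl->G->L'->H->R'->H->plug->H
Char 6 ('D'): step: R->0, L->4 (L advanced); D->plug->F->R->E->L->C->refl->B->L'->B->R'->C->plug->C
Char 7 ('B'): step: R->1, L=4; B->plug->B->R->A->L->A->refl->H->L'->C->R'->A->plug->A
Char 8 ('F'): step: R->2, L=4; F->plug->D->R->C->L->H->refl->A->L'->A->R'->F->plug->D
Char 9 ('D'): step: R->3, L=4; D->plug->F->R->C->L->H->refl->A->L'->A->R'->G->plug->G
Char 10 ('G'): step: R->4, L=4; G->plug->G->R->F->L->E->refl->D->L'->H->R'->F->plug->D

Answer: HEHCHCADGD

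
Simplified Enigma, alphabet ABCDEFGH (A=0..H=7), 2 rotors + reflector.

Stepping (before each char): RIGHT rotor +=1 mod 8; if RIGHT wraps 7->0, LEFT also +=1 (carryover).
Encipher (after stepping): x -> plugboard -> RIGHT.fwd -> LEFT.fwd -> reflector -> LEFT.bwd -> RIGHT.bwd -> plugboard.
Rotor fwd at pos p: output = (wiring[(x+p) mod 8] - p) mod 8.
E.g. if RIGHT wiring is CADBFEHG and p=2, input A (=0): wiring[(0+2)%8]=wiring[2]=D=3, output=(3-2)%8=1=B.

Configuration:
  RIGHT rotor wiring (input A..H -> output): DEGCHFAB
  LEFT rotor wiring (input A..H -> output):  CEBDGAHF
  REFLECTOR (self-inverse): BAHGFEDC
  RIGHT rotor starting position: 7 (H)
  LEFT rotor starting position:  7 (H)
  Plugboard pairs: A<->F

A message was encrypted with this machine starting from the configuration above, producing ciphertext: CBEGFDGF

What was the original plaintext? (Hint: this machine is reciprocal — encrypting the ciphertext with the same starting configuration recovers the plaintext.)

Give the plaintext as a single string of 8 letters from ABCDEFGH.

Answer: GHBFCFHC

Derivation:
Char 1 ('C'): step: R->0, L->0 (L advanced); C->plug->C->R->G->L->H->refl->C->L'->A->R'->G->plug->G
Char 2 ('B'): step: R->1, L=0; B->plug->B->R->F->L->A->refl->B->L'->C->R'->H->plug->H
Char 3 ('E'): step: R->2, L=0; E->plug->E->R->G->L->H->refl->C->L'->A->R'->B->plug->B
Char 4 ('G'): step: R->3, L=0; G->plug->G->R->B->L->E->refl->F->L'->H->R'->A->plug->F
Char 5 ('F'): step: R->4, L=0; F->plug->A->R->D->L->D->refl->G->L'->E->R'->C->plug->C
Char 6 ('D'): step: R->5, L=0; D->plug->D->R->G->L->H->refl->C->L'->A->R'->A->plug->F
Char 7 ('G'): step: R->6, L=0; G->plug->G->R->B->L->E->refl->F->L'->H->R'->H->plug->H
Char 8 ('F'): step: R->7, L=0; F->plug->A->R->C->L->B->refl->A->L'->F->R'->C->plug->C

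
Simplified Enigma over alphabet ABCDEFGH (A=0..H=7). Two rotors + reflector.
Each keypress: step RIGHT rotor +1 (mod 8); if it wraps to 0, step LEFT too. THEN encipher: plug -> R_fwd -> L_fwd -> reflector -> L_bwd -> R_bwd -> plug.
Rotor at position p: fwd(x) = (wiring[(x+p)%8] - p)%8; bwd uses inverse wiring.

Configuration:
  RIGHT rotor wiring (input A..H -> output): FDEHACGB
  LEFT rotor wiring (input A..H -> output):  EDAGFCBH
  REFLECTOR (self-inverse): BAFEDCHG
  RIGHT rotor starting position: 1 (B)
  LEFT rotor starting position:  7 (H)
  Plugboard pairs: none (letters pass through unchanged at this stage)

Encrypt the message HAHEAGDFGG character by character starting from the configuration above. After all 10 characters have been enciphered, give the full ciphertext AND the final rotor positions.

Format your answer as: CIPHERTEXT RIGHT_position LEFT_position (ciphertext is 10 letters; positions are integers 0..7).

Char 1 ('H'): step: R->2, L=7; H->plug->H->R->B->L->F->refl->C->L'->H->R'->F->plug->F
Char 2 ('A'): step: R->3, L=7; A->plug->A->R->E->L->H->refl->G->L'->F->R'->B->plug->B
Char 3 ('H'): step: R->4, L=7; H->plug->H->R->D->L->B->refl->A->L'->A->R'->G->plug->G
Char 4 ('E'): step: R->5, L=7; E->plug->E->R->G->L->D->refl->E->L'->C->R'->G->plug->G
Char 5 ('A'): step: R->6, L=7; A->plug->A->R->A->L->A->refl->B->L'->D->R'->B->plug->B
Char 6 ('G'): step: R->7, L=7; G->plug->G->R->D->L->B->refl->A->L'->A->R'->E->plug->E
Char 7 ('D'): step: R->0, L->0 (L advanced); D->plug->D->R->H->L->H->refl->G->L'->D->R'->B->plug->B
Char 8 ('F'): step: R->1, L=0; F->plug->F->R->F->L->C->refl->F->L'->E->R'->H->plug->H
Char 9 ('G'): step: R->2, L=0; G->plug->G->R->D->L->G->refl->H->L'->H->R'->F->plug->F
Char 10 ('G'): step: R->3, L=0; G->plug->G->R->A->L->E->refl->D->L'->B->R'->H->plug->H
Final: ciphertext=FBGGBEBHFH, RIGHT=3, LEFT=0

Answer: FBGGBEBHFH 3 0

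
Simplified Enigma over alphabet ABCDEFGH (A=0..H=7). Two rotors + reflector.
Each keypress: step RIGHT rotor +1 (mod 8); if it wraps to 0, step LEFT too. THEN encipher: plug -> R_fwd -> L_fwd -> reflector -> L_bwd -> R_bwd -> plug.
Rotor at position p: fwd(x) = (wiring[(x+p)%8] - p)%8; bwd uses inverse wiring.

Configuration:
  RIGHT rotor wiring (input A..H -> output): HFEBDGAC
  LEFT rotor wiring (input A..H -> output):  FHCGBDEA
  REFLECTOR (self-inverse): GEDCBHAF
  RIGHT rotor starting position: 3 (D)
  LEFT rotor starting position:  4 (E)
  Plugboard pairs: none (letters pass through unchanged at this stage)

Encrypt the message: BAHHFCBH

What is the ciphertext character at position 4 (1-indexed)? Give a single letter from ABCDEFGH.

Char 1 ('B'): step: R->4, L=4; B->plug->B->R->C->L->A->refl->G->L'->G->R'->D->plug->D
Char 2 ('A'): step: R->5, L=4; A->plug->A->R->B->L->H->refl->F->L'->A->R'->E->plug->E
Char 3 ('H'): step: R->6, L=4; H->plug->H->R->A->L->F->refl->H->L'->B->R'->C->plug->C
Char 4 ('H'): step: R->7, L=4; H->plug->H->R->B->L->H->refl->F->L'->A->R'->B->plug->B

B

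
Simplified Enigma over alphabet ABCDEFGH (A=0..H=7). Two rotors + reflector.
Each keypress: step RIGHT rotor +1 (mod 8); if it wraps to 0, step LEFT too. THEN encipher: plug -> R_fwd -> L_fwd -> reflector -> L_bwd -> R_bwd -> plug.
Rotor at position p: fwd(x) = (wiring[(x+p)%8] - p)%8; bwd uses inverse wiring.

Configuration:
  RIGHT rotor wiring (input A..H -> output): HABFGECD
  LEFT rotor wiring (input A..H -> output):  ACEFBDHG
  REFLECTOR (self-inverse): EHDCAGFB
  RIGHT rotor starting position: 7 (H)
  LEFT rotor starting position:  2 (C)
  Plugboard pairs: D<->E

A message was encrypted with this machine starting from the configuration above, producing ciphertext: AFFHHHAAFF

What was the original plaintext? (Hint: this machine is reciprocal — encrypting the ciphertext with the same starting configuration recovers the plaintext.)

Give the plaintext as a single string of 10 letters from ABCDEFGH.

Answer: DEGEGBGBDA

Derivation:
Char 1 ('A'): step: R->0, L->3 (L advanced); A->plug->A->R->H->L->B->refl->H->L'->G->R'->E->plug->D
Char 2 ('F'): step: R->1, L=3; F->plug->F->R->B->L->G->refl->F->L'->F->R'->D->plug->E
Char 3 ('F'): step: R->2, L=3; F->plug->F->R->B->L->G->refl->F->L'->F->R'->G->plug->G
Char 4 ('H'): step: R->3, L=3; H->plug->H->R->G->L->H->refl->B->L'->H->R'->D->plug->E
Char 5 ('H'): step: R->4, L=3; H->plug->H->R->B->L->G->refl->F->L'->F->R'->G->plug->G
Char 6 ('H'): step: R->5, L=3; H->plug->H->R->B->L->G->refl->F->L'->F->R'->B->plug->B
Char 7 ('A'): step: R->6, L=3; A->plug->A->R->E->L->D->refl->C->L'->A->R'->G->plug->G
Char 8 ('A'): step: R->7, L=3; A->plug->A->R->E->L->D->refl->C->L'->A->R'->B->plug->B
Char 9 ('F'): step: R->0, L->4 (L advanced); F->plug->F->R->E->L->E->refl->A->L'->G->R'->E->plug->D
Char 10 ('F'): step: R->1, L=4; F->plug->F->R->B->L->H->refl->B->L'->H->R'->A->plug->A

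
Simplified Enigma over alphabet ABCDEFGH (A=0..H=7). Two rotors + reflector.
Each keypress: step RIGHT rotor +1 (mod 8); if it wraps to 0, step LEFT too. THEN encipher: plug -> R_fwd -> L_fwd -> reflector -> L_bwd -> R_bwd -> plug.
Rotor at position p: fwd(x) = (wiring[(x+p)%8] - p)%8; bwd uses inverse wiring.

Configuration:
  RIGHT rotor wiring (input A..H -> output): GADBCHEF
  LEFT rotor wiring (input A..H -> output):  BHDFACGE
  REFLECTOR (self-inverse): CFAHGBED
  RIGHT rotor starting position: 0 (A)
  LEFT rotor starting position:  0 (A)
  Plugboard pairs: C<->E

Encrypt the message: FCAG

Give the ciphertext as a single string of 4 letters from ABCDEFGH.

Answer: EABA

Derivation:
Char 1 ('F'): step: R->1, L=0; F->plug->F->R->D->L->F->refl->B->L'->A->R'->C->plug->E
Char 2 ('C'): step: R->2, L=0; C->plug->E->R->C->L->D->refl->H->L'->B->R'->A->plug->A
Char 3 ('A'): step: R->3, L=0; A->plug->A->R->G->L->G->refl->E->L'->H->R'->B->plug->B
Char 4 ('G'): step: R->4, L=0; G->plug->G->R->H->L->E->refl->G->L'->G->R'->A->plug->A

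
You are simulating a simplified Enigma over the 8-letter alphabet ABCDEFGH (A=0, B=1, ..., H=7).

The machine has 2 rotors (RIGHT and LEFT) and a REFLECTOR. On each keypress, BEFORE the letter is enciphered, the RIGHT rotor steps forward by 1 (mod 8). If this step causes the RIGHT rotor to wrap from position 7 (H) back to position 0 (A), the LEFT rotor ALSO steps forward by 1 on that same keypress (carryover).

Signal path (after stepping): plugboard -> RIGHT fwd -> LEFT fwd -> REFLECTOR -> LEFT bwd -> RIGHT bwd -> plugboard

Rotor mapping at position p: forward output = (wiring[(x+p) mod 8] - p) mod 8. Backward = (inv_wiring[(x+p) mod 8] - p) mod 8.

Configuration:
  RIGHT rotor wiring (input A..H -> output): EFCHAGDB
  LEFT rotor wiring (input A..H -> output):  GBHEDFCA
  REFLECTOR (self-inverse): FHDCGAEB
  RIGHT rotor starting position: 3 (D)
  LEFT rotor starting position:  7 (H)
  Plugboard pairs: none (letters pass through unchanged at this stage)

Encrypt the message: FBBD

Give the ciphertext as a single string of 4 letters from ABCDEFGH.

Answer: EFEH

Derivation:
Char 1 ('F'): step: R->4, L=7; F->plug->F->R->B->L->H->refl->B->L'->A->R'->E->plug->E
Char 2 ('B'): step: R->5, L=7; B->plug->B->R->G->L->G->refl->E->L'->F->R'->F->plug->F
Char 3 ('B'): step: R->6, L=7; B->plug->B->R->D->L->A->refl->F->L'->E->R'->E->plug->E
Char 4 ('D'): step: R->7, L=7; D->plug->D->R->D->L->A->refl->F->L'->E->R'->H->plug->H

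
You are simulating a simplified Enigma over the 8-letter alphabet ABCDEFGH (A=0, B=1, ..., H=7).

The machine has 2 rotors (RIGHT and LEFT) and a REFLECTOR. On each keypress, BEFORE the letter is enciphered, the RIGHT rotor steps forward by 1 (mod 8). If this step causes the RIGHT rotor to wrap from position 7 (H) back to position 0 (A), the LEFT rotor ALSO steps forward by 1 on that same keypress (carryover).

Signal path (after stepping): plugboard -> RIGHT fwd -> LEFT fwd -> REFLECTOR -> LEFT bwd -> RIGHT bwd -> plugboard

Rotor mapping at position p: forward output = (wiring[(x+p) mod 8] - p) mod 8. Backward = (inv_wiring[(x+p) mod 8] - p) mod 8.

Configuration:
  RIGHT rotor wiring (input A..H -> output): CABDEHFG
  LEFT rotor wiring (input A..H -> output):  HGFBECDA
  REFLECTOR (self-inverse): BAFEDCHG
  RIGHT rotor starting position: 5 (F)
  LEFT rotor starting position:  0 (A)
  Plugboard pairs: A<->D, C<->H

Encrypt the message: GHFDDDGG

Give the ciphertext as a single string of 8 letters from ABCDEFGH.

Answer: HGCECGDC

Derivation:
Char 1 ('G'): step: R->6, L=0; G->plug->G->R->G->L->D->refl->E->L'->E->R'->C->plug->H
Char 2 ('H'): step: R->7, L=0; H->plug->C->R->B->L->G->refl->H->L'->A->R'->G->plug->G
Char 3 ('F'): step: R->0, L->1 (L advanced); F->plug->F->R->H->L->G->refl->H->L'->G->R'->H->plug->C
Char 4 ('D'): step: R->1, L=1; D->plug->A->R->H->L->G->refl->H->L'->G->R'->E->plug->E
Char 5 ('D'): step: R->2, L=1; D->plug->A->R->H->L->G->refl->H->L'->G->R'->H->plug->C
Char 6 ('D'): step: R->3, L=1; D->plug->A->R->A->L->F->refl->C->L'->F->R'->G->plug->G
Char 7 ('G'): step: R->4, L=1; G->plug->G->R->F->L->C->refl->F->L'->A->R'->A->plug->D
Char 8 ('G'): step: R->5, L=1; G->plug->G->R->G->L->H->refl->G->L'->H->R'->H->plug->C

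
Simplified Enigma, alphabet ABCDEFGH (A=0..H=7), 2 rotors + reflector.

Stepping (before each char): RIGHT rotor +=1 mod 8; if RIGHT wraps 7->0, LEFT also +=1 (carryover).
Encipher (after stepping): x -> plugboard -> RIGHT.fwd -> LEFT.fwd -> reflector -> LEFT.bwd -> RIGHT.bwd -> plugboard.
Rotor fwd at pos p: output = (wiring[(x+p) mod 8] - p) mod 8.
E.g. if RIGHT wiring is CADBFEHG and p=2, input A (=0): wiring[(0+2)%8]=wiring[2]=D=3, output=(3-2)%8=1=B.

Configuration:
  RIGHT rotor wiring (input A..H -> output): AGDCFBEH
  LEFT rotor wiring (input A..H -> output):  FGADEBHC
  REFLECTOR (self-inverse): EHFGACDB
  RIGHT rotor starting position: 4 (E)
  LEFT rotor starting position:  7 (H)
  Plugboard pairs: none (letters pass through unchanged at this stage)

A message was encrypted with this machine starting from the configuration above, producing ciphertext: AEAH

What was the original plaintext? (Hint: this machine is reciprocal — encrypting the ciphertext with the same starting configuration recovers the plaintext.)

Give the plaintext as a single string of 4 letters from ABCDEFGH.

Char 1 ('A'): step: R->5, L=7; A->plug->A->R->E->L->E->refl->A->L'->H->R'->B->plug->B
Char 2 ('E'): step: R->6, L=7; E->plug->E->R->F->L->F->refl->C->L'->G->R'->A->plug->A
Char 3 ('A'): step: R->7, L=7; A->plug->A->R->A->L->D->refl->G->L'->B->R'->B->plug->B
Char 4 ('H'): step: R->0, L->0 (L advanced); H->plug->H->R->H->L->C->refl->F->L'->A->R'->A->plug->A

Answer: BABA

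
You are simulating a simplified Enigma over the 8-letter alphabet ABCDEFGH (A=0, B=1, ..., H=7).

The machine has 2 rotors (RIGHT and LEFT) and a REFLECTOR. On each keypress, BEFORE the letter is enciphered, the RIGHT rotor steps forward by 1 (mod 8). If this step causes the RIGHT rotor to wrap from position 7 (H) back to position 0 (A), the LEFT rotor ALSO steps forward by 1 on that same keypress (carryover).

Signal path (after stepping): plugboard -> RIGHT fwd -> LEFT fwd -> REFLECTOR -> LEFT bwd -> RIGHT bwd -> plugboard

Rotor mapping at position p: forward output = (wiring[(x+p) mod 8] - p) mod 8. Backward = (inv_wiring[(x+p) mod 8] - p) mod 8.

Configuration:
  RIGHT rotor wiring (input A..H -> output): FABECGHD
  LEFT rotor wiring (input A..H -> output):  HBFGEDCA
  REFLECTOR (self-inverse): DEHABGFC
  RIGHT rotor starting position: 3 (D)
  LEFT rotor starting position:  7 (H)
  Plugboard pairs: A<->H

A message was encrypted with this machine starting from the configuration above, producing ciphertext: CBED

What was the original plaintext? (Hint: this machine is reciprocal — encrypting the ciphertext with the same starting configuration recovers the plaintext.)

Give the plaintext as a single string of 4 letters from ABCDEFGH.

Char 1 ('C'): step: R->4, L=7; C->plug->C->R->D->L->G->refl->F->L'->F->R'->G->plug->G
Char 2 ('B'): step: R->5, L=7; B->plug->B->R->C->L->C->refl->H->L'->E->R'->F->plug->F
Char 3 ('E'): step: R->6, L=7; E->plug->E->R->D->L->G->refl->F->L'->F->R'->B->plug->B
Char 4 ('D'): step: R->7, L=7; D->plug->D->R->C->L->C->refl->H->L'->E->R'->A->plug->H

Answer: GFBH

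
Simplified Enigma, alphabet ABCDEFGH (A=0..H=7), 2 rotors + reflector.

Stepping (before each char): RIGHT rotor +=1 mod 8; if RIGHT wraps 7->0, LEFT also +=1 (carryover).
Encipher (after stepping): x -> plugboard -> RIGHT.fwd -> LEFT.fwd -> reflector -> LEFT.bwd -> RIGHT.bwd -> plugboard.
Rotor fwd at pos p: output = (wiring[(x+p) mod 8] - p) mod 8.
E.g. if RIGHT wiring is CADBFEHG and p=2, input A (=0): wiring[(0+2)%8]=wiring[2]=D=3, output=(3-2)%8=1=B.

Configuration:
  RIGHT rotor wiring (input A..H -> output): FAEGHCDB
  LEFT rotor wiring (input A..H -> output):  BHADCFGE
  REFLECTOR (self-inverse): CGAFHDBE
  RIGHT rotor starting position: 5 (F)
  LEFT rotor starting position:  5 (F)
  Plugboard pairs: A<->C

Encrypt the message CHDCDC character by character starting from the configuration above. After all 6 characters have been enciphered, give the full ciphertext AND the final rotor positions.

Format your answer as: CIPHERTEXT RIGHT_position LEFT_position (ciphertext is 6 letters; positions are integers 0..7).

Char 1 ('C'): step: R->6, L=5; C->plug->A->R->F->L->D->refl->F->L'->H->R'->C->plug->A
Char 2 ('H'): step: R->7, L=5; H->plug->H->R->E->L->C->refl->A->L'->A->R'->F->plug->F
Char 3 ('D'): step: R->0, L->6 (L advanced); D->plug->D->R->G->L->E->refl->H->L'->H->R'->E->plug->E
Char 4 ('C'): step: R->1, L=6; C->plug->A->R->H->L->H->refl->E->L'->G->R'->D->plug->D
Char 5 ('D'): step: R->2, L=6; D->plug->D->R->A->L->A->refl->C->L'->E->R'->B->plug->B
Char 6 ('C'): step: R->3, L=6; C->plug->A->R->D->L->B->refl->G->L'->B->R'->H->plug->H
Final: ciphertext=AFEDBH, RIGHT=3, LEFT=6

Answer: AFEDBH 3 6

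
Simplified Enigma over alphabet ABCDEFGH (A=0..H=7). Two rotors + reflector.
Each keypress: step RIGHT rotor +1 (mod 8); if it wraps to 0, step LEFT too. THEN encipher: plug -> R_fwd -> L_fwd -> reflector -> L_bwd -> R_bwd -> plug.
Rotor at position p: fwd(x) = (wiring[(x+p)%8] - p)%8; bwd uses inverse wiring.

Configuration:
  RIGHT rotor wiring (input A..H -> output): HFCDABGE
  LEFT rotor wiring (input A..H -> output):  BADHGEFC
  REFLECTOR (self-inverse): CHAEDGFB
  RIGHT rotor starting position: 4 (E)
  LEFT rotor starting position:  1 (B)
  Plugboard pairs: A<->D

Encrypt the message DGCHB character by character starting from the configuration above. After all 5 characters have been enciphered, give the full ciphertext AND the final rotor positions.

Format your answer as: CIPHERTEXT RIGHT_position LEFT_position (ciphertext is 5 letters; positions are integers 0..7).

Char 1 ('D'): step: R->5, L=1; D->plug->A->R->E->L->D->refl->E->L'->F->R'->F->plug->F
Char 2 ('G'): step: R->6, L=1; G->plug->G->R->C->L->G->refl->F->L'->D->R'->H->plug->H
Char 3 ('C'): step: R->7, L=1; C->plug->C->R->G->L->B->refl->H->L'->A->R'->B->plug->B
Char 4 ('H'): step: R->0, L->2 (L advanced); H->plug->H->R->E->L->D->refl->E->L'->C->R'->C->plug->C
Char 5 ('B'): step: R->1, L=2; B->plug->B->R->B->L->F->refl->G->L'->H->R'->D->plug->A
Final: ciphertext=FHBCA, RIGHT=1, LEFT=2

Answer: FHBCA 1 2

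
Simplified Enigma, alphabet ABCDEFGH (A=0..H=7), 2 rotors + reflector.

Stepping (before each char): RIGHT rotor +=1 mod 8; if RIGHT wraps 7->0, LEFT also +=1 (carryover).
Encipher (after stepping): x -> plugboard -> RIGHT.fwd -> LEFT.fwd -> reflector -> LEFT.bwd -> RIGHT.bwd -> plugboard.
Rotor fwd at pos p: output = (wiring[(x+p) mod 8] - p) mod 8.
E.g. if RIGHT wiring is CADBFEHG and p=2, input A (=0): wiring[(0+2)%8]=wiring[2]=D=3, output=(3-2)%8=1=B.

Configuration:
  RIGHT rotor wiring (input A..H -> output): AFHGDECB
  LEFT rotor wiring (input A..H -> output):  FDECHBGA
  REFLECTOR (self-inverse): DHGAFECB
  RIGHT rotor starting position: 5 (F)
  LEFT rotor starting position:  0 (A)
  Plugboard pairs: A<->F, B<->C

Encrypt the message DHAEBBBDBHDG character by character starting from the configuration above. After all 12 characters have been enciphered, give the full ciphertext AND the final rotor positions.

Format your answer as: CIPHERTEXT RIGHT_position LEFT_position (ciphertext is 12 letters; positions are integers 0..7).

Answer: EBHGCHHEHDHB 1 2

Derivation:
Char 1 ('D'): step: R->6, L=0; D->plug->D->R->H->L->A->refl->D->L'->B->R'->E->plug->E
Char 2 ('H'): step: R->7, L=0; H->plug->H->R->D->L->C->refl->G->L'->G->R'->C->plug->B
Char 3 ('A'): step: R->0, L->1 (L advanced); A->plug->F->R->E->L->A->refl->D->L'->B->R'->H->plug->H
Char 4 ('E'): step: R->1, L=1; E->plug->E->R->D->L->G->refl->C->L'->A->R'->G->plug->G
Char 5 ('B'): step: R->2, L=1; B->plug->C->R->B->L->D->refl->A->L'->E->R'->B->plug->C
Char 6 ('B'): step: R->3, L=1; B->plug->C->R->B->L->D->refl->A->L'->E->R'->H->plug->H
Char 7 ('B'): step: R->4, L=1; B->plug->C->R->G->L->H->refl->B->L'->C->R'->H->plug->H
Char 8 ('D'): step: R->5, L=1; D->plug->D->R->D->L->G->refl->C->L'->A->R'->E->plug->E
Char 9 ('B'): step: R->6, L=1; B->plug->C->R->C->L->B->refl->H->L'->G->R'->H->plug->H
Char 10 ('H'): step: R->7, L=1; H->plug->H->R->D->L->G->refl->C->L'->A->R'->D->plug->D
Char 11 ('D'): step: R->0, L->2 (L advanced); D->plug->D->R->G->L->D->refl->A->L'->B->R'->H->plug->H
Char 12 ('G'): step: R->1, L=2; G->plug->G->R->A->L->C->refl->G->L'->F->R'->C->plug->B
Final: ciphertext=EBHGCHHEHDHB, RIGHT=1, LEFT=2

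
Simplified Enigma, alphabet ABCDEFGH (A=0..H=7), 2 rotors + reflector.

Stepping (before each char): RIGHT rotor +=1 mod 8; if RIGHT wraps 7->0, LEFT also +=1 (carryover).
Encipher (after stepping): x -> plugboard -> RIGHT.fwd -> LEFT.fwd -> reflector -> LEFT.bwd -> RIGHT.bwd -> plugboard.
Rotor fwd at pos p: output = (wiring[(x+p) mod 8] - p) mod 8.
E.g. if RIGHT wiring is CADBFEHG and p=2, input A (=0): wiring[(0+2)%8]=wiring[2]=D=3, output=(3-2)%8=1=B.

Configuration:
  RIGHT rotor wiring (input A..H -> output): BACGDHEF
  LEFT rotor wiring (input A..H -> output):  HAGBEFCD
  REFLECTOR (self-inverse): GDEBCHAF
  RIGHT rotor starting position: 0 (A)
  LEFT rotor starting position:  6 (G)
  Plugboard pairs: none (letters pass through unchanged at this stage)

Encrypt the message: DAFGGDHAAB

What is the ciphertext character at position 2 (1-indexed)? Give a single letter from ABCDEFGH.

Char 1 ('D'): step: R->1, L=6; D->plug->D->R->C->L->B->refl->D->L'->F->R'->C->plug->C
Char 2 ('A'): step: R->2, L=6; A->plug->A->R->A->L->E->refl->C->L'->D->R'->F->plug->F

F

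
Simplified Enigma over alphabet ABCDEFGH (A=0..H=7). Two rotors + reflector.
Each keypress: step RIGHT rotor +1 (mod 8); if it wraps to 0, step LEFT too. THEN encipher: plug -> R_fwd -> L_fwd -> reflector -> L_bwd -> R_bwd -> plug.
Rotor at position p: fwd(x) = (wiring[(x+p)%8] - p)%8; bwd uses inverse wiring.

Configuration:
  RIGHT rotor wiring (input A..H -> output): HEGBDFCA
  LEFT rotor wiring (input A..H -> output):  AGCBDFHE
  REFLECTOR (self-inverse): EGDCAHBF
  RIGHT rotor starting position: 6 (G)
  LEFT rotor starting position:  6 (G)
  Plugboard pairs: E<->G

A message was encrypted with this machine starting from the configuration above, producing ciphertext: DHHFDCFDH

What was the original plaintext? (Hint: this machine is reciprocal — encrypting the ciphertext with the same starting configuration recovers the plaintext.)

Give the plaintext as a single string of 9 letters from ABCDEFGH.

Answer: EEFCGBHCF

Derivation:
Char 1 ('D'): step: R->7, L=6; D->plug->D->R->H->L->H->refl->F->L'->G->R'->G->plug->E
Char 2 ('H'): step: R->0, L->7 (L advanced); H->plug->H->R->A->L->F->refl->H->L'->C->R'->G->plug->E
Char 3 ('H'): step: R->1, L=7; H->plug->H->R->G->L->G->refl->B->L'->B->R'->F->plug->F
Char 4 ('F'): step: R->2, L=7; F->plug->F->R->G->L->G->refl->B->L'->B->R'->C->plug->C
Char 5 ('D'): step: R->3, L=7; D->plug->D->R->H->L->A->refl->E->L'->F->R'->E->plug->G
Char 6 ('C'): step: R->4, L=7; C->plug->C->R->G->L->G->refl->B->L'->B->R'->B->plug->B
Char 7 ('F'): step: R->5, L=7; F->plug->F->R->B->L->B->refl->G->L'->G->R'->H->plug->H
Char 8 ('D'): step: R->6, L=7; D->plug->D->R->G->L->G->refl->B->L'->B->R'->C->plug->C
Char 9 ('H'): step: R->7, L=7; H->plug->H->R->D->L->D->refl->C->L'->E->R'->F->plug->F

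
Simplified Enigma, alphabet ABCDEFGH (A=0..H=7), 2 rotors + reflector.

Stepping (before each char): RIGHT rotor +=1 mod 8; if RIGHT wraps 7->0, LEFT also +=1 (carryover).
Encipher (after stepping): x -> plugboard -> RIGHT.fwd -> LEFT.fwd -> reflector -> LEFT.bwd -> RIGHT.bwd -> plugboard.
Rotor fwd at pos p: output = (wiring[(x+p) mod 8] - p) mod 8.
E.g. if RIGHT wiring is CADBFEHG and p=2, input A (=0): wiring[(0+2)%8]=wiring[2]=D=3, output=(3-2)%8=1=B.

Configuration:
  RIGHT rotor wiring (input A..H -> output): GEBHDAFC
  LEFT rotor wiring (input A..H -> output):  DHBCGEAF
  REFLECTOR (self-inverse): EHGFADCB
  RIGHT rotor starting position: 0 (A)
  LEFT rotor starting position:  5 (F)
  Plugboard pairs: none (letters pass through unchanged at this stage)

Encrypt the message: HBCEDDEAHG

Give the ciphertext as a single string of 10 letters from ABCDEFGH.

Answer: DHDGHFBGCH

Derivation:
Char 1 ('H'): step: R->1, L=5; H->plug->H->R->F->L->E->refl->A->L'->C->R'->D->plug->D
Char 2 ('B'): step: R->2, L=5; B->plug->B->R->F->L->E->refl->A->L'->C->R'->H->plug->H
Char 3 ('C'): step: R->3, L=5; C->plug->C->R->F->L->E->refl->A->L'->C->R'->D->plug->D
Char 4 ('E'): step: R->4, L=5; E->plug->E->R->C->L->A->refl->E->L'->F->R'->G->plug->G
Char 5 ('D'): step: R->5, L=5; D->plug->D->R->B->L->D->refl->F->L'->G->R'->H->plug->H
Char 6 ('D'): step: R->6, L=5; D->plug->D->R->G->L->F->refl->D->L'->B->R'->F->plug->F
Char 7 ('E'): step: R->7, L=5; E->plug->E->R->A->L->H->refl->B->L'->H->R'->B->plug->B
Char 8 ('A'): step: R->0, L->6 (L advanced); A->plug->A->R->G->L->A->refl->E->L'->F->R'->G->plug->G
Char 9 ('H'): step: R->1, L=6; H->plug->H->R->F->L->E->refl->A->L'->G->R'->C->plug->C
Char 10 ('G'): step: R->2, L=6; G->plug->G->R->E->L->D->refl->F->L'->C->R'->H->plug->H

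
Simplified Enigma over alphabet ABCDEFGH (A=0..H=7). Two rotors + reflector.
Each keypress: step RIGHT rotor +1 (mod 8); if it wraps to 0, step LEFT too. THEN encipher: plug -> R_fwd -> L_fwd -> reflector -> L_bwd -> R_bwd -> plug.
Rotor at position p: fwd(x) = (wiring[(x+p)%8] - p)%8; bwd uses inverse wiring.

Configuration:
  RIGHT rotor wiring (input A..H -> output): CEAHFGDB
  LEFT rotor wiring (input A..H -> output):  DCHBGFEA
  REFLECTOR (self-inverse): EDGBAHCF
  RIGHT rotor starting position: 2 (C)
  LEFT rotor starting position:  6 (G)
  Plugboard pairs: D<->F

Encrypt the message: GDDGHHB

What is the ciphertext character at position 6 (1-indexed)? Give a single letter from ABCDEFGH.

Char 1 ('G'): step: R->3, L=6; G->plug->G->R->B->L->C->refl->G->L'->A->R'->D->plug->F
Char 2 ('D'): step: R->4, L=6; D->plug->F->R->A->L->G->refl->C->L'->B->R'->A->plug->A
Char 3 ('D'): step: R->5, L=6; D->plug->F->R->D->L->E->refl->A->L'->G->R'->B->plug->B
Char 4 ('G'): step: R->6, L=6; G->plug->G->R->H->L->H->refl->F->L'->C->R'->E->plug->E
Char 5 ('H'): step: R->7, L=6; H->plug->H->R->E->L->B->refl->D->L'->F->R'->C->plug->C
Char 6 ('H'): step: R->0, L->7 (L advanced); H->plug->H->R->B->L->E->refl->A->L'->D->R'->G->plug->G

G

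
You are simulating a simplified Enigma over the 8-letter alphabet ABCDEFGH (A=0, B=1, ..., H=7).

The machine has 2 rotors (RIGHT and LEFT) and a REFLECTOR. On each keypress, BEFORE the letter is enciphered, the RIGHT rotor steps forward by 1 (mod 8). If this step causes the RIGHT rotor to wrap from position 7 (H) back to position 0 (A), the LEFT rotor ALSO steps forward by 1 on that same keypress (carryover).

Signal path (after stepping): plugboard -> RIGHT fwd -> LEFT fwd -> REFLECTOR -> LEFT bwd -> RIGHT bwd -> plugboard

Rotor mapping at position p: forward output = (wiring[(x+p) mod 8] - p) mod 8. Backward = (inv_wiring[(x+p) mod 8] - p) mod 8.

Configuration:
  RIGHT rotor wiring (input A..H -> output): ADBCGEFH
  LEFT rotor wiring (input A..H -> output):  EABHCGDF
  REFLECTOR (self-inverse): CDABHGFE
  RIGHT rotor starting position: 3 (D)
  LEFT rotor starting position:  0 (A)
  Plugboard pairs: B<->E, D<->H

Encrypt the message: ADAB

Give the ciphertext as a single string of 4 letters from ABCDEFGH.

Char 1 ('A'): step: R->4, L=0; A->plug->A->R->C->L->B->refl->D->L'->G->R'->H->plug->D
Char 2 ('D'): step: R->5, L=0; D->plug->H->R->B->L->A->refl->C->L'->E->R'->F->plug->F
Char 3 ('A'): step: R->6, L=0; A->plug->A->R->H->L->F->refl->G->L'->F->R'->D->plug->H
Char 4 ('B'): step: R->7, L=0; B->plug->E->R->D->L->H->refl->E->L'->A->R'->A->plug->A

Answer: DFHA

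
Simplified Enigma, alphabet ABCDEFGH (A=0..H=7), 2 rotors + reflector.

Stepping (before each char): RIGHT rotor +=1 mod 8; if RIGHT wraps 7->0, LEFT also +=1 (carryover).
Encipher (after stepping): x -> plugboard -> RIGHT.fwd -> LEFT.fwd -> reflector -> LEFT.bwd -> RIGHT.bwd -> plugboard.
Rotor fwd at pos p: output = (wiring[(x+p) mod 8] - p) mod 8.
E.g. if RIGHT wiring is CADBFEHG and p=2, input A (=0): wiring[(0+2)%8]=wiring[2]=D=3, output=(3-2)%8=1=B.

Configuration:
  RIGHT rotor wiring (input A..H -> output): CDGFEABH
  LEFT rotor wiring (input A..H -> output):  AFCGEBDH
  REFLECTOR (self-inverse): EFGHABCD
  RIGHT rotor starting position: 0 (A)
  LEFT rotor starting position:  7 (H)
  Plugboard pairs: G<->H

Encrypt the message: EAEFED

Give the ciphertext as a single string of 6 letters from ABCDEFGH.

Answer: FBGACB

Derivation:
Char 1 ('E'): step: R->1, L=7; E->plug->E->R->H->L->E->refl->A->L'->A->R'->F->plug->F
Char 2 ('A'): step: R->2, L=7; A->plug->A->R->E->L->H->refl->D->L'->D->R'->B->plug->B
Char 3 ('E'): step: R->3, L=7; E->plug->E->R->E->L->H->refl->D->L'->D->R'->H->plug->G
Char 4 ('F'): step: R->4, L=7; F->plug->F->R->H->L->E->refl->A->L'->A->R'->A->plug->A
Char 5 ('E'): step: R->5, L=7; E->plug->E->R->G->L->C->refl->G->L'->C->R'->C->plug->C
Char 6 ('D'): step: R->6, L=7; D->plug->D->R->F->L->F->refl->B->L'->B->R'->B->plug->B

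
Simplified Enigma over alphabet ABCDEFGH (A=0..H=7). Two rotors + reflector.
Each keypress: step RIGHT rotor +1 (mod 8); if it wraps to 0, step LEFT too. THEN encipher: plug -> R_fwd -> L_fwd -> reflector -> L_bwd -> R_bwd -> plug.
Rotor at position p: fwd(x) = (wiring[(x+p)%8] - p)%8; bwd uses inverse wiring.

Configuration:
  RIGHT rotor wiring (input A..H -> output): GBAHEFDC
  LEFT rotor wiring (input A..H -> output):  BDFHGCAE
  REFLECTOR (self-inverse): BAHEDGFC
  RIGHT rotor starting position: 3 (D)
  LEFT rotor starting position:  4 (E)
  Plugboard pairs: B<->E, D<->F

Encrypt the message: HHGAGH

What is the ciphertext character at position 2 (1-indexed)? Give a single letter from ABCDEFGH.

Char 1 ('H'): step: R->4, L=4; H->plug->H->R->D->L->A->refl->B->L'->G->R'->D->plug->F
Char 2 ('H'): step: R->5, L=4; H->plug->H->R->H->L->D->refl->E->L'->C->R'->G->plug->G

G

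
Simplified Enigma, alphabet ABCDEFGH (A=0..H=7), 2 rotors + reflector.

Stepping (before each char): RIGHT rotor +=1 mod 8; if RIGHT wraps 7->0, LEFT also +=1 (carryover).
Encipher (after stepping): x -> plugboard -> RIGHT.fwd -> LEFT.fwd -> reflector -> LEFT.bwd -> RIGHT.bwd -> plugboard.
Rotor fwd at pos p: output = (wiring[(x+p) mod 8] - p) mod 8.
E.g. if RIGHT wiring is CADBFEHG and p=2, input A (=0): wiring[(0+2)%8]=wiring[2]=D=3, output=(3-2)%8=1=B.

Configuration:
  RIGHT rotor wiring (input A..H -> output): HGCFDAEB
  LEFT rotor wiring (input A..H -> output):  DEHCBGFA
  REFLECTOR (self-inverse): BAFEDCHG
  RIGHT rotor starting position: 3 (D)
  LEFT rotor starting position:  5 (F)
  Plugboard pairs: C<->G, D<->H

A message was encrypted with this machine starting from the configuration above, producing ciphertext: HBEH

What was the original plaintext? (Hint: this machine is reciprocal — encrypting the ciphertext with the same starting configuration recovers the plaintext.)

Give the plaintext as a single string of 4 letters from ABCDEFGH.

Answer: CHBF

Derivation:
Char 1 ('H'): step: R->4, L=5; H->plug->D->R->F->L->C->refl->F->L'->G->R'->G->plug->C
Char 2 ('B'): step: R->5, L=5; B->plug->B->R->H->L->E->refl->D->L'->C->R'->D->plug->H
Char 3 ('E'): step: R->6, L=5; E->plug->E->R->E->L->H->refl->G->L'->D->R'->B->plug->B
Char 4 ('H'): step: R->7, L=5; H->plug->D->R->D->L->G->refl->H->L'->E->R'->F->plug->F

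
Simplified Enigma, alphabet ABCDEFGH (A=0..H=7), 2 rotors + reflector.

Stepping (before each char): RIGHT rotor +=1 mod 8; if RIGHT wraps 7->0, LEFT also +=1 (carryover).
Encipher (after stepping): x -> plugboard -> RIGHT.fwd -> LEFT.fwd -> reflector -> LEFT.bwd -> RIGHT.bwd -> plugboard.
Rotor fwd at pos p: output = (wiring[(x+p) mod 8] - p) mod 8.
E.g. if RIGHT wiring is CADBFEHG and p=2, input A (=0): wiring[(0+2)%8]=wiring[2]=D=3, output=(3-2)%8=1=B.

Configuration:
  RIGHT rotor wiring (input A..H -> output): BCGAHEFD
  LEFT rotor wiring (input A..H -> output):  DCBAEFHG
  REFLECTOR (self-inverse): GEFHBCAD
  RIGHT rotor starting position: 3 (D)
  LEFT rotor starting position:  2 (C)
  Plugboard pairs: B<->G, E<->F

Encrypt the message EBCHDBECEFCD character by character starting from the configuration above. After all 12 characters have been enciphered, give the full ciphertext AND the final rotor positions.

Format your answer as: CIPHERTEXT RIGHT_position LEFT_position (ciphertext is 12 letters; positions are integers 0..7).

Char 1 ('E'): step: R->4, L=2; E->plug->F->R->G->L->B->refl->E->L'->F->R'->E->plug->F
Char 2 ('B'): step: R->5, L=2; B->plug->G->R->D->L->D->refl->H->L'->A->R'->B->plug->G
Char 3 ('C'): step: R->6, L=2; C->plug->C->R->D->L->D->refl->H->L'->A->R'->E->plug->F
Char 4 ('H'): step: R->7, L=2; H->plug->H->R->G->L->B->refl->E->L'->F->R'->G->plug->B
Char 5 ('D'): step: R->0, L->3 (L advanced); D->plug->D->R->A->L->F->refl->C->L'->C->R'->B->plug->G
Char 6 ('B'): step: R->1, L=3; B->plug->G->R->C->L->C->refl->F->L'->A->R'->H->plug->H
Char 7 ('E'): step: R->2, L=3; E->plug->F->R->B->L->B->refl->E->L'->D->R'->E->plug->F
Char 8 ('C'): step: R->3, L=3; C->plug->C->R->B->L->B->refl->E->L'->D->R'->H->plug->H
Char 9 ('E'): step: R->4, L=3; E->plug->F->R->G->L->H->refl->D->L'->E->R'->H->plug->H
Char 10 ('F'): step: R->5, L=3; F->plug->E->R->F->L->A->refl->G->L'->H->R'->A->plug->A
Char 11 ('C'): step: R->6, L=3; C->plug->C->R->D->L->E->refl->B->L'->B->R'->G->plug->B
Char 12 ('D'): step: R->7, L=3; D->plug->D->R->H->L->G->refl->A->L'->F->R'->G->plug->B
Final: ciphertext=FGFBGHFHHABB, RIGHT=7, LEFT=3

Answer: FGFBGHFHHABB 7 3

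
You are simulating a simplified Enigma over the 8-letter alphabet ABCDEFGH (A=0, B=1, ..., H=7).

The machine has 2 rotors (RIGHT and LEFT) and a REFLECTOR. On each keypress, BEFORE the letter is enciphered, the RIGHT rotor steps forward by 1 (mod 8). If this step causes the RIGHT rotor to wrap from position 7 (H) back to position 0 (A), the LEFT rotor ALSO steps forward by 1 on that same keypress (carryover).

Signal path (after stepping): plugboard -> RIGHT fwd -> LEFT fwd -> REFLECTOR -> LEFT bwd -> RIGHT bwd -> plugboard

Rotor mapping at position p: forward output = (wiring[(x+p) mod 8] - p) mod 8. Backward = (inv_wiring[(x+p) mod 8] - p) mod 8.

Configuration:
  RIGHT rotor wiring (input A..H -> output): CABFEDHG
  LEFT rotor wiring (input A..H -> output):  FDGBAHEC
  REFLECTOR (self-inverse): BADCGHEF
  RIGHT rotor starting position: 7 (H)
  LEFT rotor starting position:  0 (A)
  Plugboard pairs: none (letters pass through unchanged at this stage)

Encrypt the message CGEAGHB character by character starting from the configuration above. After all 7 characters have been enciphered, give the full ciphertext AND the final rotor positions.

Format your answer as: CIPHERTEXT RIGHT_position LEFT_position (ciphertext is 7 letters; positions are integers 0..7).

Char 1 ('C'): step: R->0, L->1 (L advanced); C->plug->C->R->B->L->F->refl->H->L'->D->R'->F->plug->F
Char 2 ('G'): step: R->1, L=1; G->plug->G->R->F->L->D->refl->C->L'->A->R'->B->plug->B
Char 3 ('E'): step: R->2, L=1; E->plug->E->R->F->L->D->refl->C->L'->A->R'->G->plug->G
Char 4 ('A'): step: R->3, L=1; A->plug->A->R->C->L->A->refl->B->L'->G->R'->H->plug->H
Char 5 ('G'): step: R->4, L=1; G->plug->G->R->F->L->D->refl->C->L'->A->R'->A->plug->A
Char 6 ('H'): step: R->5, L=1; H->plug->H->R->H->L->E->refl->G->L'->E->R'->F->plug->F
Char 7 ('B'): step: R->6, L=1; B->plug->B->R->A->L->C->refl->D->L'->F->R'->H->plug->H
Final: ciphertext=FBGHAFH, RIGHT=6, LEFT=1

Answer: FBGHAFH 6 1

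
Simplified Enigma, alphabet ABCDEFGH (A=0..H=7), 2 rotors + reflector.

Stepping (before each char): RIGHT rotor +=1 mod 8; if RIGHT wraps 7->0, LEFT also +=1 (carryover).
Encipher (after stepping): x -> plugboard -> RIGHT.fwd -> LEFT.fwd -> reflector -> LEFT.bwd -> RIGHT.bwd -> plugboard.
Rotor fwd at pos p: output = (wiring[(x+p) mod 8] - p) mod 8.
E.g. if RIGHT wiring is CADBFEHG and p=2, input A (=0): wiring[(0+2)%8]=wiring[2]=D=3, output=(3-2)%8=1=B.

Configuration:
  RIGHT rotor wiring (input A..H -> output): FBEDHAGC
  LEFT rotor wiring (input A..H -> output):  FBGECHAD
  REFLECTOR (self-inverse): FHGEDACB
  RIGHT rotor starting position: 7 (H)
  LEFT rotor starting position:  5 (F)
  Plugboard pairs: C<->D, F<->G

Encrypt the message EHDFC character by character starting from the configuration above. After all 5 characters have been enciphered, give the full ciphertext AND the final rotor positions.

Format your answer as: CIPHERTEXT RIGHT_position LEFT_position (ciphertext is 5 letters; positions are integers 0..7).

Answer: HFGCA 4 6

Derivation:
Char 1 ('E'): step: R->0, L->6 (L advanced); E->plug->E->R->H->L->B->refl->H->L'->C->R'->H->plug->H
Char 2 ('H'): step: R->1, L=6; H->plug->H->R->E->L->A->refl->F->L'->B->R'->G->plug->F
Char 3 ('D'): step: R->2, L=6; D->plug->C->R->F->L->G->refl->C->L'->A->R'->F->plug->G
Char 4 ('F'): step: R->3, L=6; F->plug->G->R->G->L->E->refl->D->L'->D->R'->D->plug->C
Char 5 ('C'): step: R->4, L=6; C->plug->D->R->G->L->E->refl->D->L'->D->R'->A->plug->A
Final: ciphertext=HFGCA, RIGHT=4, LEFT=6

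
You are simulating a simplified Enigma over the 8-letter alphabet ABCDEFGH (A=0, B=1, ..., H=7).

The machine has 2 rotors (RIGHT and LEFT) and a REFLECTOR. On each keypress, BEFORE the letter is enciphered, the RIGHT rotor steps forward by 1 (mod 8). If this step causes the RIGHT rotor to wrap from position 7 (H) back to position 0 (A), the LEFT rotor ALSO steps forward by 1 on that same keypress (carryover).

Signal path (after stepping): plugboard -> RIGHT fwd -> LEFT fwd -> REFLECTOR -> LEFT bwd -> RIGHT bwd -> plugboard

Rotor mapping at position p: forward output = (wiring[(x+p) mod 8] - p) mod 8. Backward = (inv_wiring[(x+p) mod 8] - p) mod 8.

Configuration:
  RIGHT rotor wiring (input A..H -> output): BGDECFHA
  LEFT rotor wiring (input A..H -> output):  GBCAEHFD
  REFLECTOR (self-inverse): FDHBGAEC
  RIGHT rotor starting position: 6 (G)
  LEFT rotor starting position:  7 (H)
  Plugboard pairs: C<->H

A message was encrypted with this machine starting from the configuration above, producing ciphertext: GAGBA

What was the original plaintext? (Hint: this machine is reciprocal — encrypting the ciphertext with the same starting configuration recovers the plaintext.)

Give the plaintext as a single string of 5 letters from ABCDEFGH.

Answer: EGDEB

Derivation:
Char 1 ('G'): step: R->7, L=7; G->plug->G->R->G->L->A->refl->F->L'->F->R'->E->plug->E
Char 2 ('A'): step: R->0, L->0 (L advanced); A->plug->A->R->B->L->B->refl->D->L'->H->R'->G->plug->G
Char 3 ('G'): step: R->1, L=0; G->plug->G->R->H->L->D->refl->B->L'->B->R'->D->plug->D
Char 4 ('B'): step: R->2, L=0; B->plug->B->R->C->L->C->refl->H->L'->F->R'->E->plug->E
Char 5 ('A'): step: R->3, L=0; A->plug->A->R->B->L->B->refl->D->L'->H->R'->B->plug->B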